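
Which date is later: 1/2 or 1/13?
1/13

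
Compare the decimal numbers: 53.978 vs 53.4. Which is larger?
53.978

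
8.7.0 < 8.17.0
True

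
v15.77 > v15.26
True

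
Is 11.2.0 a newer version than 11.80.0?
No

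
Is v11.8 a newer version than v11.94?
No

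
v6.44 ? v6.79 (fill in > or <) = <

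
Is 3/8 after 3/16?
No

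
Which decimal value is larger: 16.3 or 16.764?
16.764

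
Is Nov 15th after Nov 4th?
Yes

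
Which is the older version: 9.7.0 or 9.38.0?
9.7.0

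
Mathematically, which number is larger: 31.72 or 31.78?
31.78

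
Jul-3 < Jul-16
True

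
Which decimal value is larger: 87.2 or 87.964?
87.964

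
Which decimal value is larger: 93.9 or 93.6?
93.9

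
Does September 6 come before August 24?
No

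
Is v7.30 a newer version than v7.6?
Yes. Version numbers are compared segment by segment as integers, not as decimals: minor version 30 > 6, so v7.30 > v7.6 (even though the decimal 7.30 < 7.6).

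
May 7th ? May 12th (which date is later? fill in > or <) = <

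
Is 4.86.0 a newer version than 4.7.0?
Yes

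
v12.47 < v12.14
False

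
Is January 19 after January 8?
Yes. Day 19 comes after day 8 in January — this is a date comparison, not a decimal one (the decimal 1.19 would be smaller than 1.8).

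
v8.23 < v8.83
True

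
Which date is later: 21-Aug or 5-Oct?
5-Oct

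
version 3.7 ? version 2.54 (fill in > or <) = >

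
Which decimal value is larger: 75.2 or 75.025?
75.2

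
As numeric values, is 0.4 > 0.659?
False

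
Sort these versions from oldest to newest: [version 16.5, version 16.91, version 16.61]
[version 16.5, version 16.61, version 16.91]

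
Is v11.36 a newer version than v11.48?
No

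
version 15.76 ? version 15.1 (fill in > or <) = >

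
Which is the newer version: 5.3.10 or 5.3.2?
5.3.10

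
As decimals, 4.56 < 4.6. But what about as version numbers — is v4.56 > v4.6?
True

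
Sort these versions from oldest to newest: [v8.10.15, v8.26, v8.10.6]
[v8.10.6, v8.10.15, v8.26]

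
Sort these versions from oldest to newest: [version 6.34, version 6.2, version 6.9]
[version 6.2, version 6.9, version 6.34]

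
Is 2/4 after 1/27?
Yes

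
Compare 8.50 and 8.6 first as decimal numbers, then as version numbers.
As decimals: 8.50 < 8.6. As versions: v8.50 > v8.6 (minor version 50 > 6).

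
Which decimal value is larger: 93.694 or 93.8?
93.8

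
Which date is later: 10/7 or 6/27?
10/7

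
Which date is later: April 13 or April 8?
April 13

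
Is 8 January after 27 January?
No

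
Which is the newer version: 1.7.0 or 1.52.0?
1.52.0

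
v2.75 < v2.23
False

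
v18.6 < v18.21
True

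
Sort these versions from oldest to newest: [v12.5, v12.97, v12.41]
[v12.5, v12.41, v12.97]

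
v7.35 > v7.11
True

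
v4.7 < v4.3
False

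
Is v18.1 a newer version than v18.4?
No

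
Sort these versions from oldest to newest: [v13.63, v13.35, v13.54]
[v13.35, v13.54, v13.63]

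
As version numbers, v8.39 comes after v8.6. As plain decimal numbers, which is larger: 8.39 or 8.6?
8.6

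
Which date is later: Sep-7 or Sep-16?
Sep-16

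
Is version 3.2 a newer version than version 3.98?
No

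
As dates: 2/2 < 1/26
False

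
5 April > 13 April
False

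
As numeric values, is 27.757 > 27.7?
True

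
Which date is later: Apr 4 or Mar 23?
Apr 4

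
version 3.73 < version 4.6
True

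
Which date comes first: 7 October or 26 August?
26 August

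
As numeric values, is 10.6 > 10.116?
True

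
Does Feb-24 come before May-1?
Yes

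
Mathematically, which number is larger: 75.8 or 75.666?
75.8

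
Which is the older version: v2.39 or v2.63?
v2.39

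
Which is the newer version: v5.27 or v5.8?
v5.27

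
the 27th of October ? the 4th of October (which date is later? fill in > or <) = >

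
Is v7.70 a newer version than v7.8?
Yes. Version numbers are compared segment by segment as integers, not as decimals: minor version 70 > 8, so v7.70 > v7.8 (even though the decimal 7.70 < 7.8).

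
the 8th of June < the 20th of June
True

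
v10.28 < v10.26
False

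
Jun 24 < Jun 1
False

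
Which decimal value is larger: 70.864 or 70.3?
70.864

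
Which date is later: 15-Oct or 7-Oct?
15-Oct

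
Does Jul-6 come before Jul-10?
Yes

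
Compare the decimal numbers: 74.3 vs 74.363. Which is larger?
74.363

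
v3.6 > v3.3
True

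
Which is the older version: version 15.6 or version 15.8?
version 15.6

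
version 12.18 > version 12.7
True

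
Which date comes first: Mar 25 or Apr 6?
Mar 25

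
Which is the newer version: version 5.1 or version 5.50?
version 5.50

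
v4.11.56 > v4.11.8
True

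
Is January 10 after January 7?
Yes. Day 10 comes after day 7 in January — this is a date comparison, not a decimal one (the decimal 1.10 would be smaller than 1.7).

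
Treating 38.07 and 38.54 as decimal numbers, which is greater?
38.54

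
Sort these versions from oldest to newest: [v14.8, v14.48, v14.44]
[v14.8, v14.44, v14.48]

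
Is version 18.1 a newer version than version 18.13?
No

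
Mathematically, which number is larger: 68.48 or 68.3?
68.48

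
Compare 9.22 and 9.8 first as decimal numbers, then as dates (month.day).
As decimals: 9.22 < 9.8. As dates: 9/22 is later than 9/8 (day 22 > day 8).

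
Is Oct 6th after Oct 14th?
No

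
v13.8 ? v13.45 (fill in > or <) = <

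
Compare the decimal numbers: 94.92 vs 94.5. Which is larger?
94.92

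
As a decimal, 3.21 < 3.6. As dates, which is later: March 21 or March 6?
March 21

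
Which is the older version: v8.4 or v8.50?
v8.4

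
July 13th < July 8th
False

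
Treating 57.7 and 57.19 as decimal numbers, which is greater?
57.7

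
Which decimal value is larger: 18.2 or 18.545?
18.545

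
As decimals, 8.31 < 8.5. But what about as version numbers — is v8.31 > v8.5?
True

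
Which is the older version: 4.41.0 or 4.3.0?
4.3.0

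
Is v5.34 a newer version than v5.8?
Yes. Version numbers are compared segment by segment as integers, not as decimals: minor version 34 > 8, so v5.34 > v5.8 (even though the decimal 5.34 < 5.8).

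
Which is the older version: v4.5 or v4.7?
v4.5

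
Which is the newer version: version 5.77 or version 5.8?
version 5.77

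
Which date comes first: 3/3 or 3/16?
3/3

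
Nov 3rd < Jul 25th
False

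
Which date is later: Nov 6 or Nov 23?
Nov 23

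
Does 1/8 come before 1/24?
Yes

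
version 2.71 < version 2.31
False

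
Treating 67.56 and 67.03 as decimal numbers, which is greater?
67.56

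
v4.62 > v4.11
True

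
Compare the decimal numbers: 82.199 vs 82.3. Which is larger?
82.3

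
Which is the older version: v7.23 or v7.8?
v7.8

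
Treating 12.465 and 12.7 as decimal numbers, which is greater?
12.7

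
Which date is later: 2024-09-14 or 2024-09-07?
2024-09-14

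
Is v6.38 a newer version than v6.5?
Yes. Version numbers are compared segment by segment as integers, not as decimals: minor version 38 > 5, so v6.38 > v6.5 (even though the decimal 6.38 < 6.5).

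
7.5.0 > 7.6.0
False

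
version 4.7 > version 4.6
True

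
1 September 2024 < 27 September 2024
True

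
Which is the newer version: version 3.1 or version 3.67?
version 3.67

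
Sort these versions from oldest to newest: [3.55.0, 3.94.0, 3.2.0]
[3.2.0, 3.55.0, 3.94.0]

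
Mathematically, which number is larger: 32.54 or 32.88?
32.88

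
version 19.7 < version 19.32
True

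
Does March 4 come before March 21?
Yes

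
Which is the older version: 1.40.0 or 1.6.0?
1.6.0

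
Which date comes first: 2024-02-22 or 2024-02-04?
2024-02-04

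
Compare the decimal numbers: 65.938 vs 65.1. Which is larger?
65.938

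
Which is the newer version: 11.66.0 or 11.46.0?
11.66.0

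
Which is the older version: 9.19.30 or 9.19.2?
9.19.2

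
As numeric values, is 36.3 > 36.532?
False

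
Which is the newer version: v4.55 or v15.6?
v15.6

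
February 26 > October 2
False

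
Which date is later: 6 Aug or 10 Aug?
10 Aug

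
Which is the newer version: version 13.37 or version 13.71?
version 13.71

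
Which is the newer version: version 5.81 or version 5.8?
version 5.81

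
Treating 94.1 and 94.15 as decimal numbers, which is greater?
94.15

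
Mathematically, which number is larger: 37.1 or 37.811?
37.811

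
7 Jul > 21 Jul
False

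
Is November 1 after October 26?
Yes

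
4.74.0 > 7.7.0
False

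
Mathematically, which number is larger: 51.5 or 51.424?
51.5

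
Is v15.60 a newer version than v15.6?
Yes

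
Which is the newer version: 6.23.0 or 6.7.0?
6.23.0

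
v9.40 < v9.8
False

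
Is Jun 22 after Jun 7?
Yes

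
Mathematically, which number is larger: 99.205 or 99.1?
99.205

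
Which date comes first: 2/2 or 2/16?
2/2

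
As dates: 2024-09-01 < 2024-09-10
True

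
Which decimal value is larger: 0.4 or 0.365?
0.4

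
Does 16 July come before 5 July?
No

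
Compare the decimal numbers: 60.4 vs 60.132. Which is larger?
60.4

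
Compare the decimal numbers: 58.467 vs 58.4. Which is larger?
58.467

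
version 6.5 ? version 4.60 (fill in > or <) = >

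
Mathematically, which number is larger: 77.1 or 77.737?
77.737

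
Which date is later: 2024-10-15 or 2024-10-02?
2024-10-15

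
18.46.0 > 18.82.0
False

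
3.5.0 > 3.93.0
False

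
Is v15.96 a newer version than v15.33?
Yes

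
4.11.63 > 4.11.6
True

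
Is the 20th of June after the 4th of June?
Yes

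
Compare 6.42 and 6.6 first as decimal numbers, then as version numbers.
As decimals: 6.42 < 6.6. As versions: v6.42 > v6.6 (minor version 42 > 6).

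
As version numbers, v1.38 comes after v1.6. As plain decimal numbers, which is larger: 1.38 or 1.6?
1.6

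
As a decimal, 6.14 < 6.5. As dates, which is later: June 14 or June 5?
June 14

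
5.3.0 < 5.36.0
True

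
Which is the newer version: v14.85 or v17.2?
v17.2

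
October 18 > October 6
True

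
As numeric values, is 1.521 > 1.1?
True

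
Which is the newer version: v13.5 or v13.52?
v13.52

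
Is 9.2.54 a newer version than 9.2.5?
Yes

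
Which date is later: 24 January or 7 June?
7 June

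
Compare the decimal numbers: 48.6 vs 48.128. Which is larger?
48.6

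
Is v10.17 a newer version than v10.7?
Yes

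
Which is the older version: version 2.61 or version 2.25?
version 2.25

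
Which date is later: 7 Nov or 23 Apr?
7 Nov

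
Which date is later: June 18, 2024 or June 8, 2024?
June 18, 2024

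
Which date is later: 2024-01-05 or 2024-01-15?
2024-01-15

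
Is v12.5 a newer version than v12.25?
No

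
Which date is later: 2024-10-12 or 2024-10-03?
2024-10-12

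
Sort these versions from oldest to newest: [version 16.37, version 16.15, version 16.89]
[version 16.15, version 16.37, version 16.89]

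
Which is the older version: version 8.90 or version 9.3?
version 8.90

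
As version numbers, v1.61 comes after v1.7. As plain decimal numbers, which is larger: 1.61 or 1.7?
1.7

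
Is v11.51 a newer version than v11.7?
Yes. Version numbers are compared segment by segment as integers, not as decimals: minor version 51 > 7, so v11.51 > v11.7 (even though the decimal 11.51 < 11.7).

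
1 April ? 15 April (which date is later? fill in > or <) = <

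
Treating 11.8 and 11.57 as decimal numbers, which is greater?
11.8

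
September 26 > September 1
True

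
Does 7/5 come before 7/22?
Yes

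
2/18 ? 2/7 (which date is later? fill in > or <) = >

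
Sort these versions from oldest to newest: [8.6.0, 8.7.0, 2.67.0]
[2.67.0, 8.6.0, 8.7.0]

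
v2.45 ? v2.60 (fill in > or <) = <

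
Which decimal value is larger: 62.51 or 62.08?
62.51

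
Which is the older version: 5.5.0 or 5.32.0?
5.5.0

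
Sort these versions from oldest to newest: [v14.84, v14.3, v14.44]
[v14.3, v14.44, v14.84]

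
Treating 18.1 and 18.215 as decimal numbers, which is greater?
18.215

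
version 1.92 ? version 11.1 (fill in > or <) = <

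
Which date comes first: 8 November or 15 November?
8 November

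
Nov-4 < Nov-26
True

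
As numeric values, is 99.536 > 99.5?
True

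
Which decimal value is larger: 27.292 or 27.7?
27.7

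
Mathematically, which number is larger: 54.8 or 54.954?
54.954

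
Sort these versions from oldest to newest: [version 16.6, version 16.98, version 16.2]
[version 16.2, version 16.6, version 16.98]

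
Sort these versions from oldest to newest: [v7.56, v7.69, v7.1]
[v7.1, v7.56, v7.69]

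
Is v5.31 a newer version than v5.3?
Yes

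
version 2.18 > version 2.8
True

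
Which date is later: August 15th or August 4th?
August 15th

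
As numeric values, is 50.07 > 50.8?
False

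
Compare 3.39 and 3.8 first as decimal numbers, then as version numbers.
As decimals: 3.39 < 3.8. As versions: v3.39 > v3.8 (minor version 39 > 8).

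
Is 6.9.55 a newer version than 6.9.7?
Yes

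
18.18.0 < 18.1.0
False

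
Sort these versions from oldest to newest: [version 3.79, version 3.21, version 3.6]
[version 3.6, version 3.21, version 3.79]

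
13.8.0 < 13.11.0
True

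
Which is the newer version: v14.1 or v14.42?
v14.42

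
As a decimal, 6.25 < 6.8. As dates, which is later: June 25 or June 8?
June 25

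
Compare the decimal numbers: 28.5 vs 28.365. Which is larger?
28.5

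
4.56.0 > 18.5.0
False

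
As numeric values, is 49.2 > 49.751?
False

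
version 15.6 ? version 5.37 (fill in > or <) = >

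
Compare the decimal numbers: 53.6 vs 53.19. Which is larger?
53.6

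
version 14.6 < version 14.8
True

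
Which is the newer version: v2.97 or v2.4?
v2.97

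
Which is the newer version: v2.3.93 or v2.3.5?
v2.3.93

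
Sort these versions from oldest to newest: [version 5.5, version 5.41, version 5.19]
[version 5.5, version 5.19, version 5.41]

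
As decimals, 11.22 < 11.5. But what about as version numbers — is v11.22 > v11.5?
True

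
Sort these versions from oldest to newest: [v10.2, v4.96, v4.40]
[v4.40, v4.96, v10.2]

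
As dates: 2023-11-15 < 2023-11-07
False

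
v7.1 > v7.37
False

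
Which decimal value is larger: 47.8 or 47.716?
47.8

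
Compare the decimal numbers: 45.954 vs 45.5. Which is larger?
45.954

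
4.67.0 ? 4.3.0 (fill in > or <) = >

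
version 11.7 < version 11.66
True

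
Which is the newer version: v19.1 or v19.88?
v19.88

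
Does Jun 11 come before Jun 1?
No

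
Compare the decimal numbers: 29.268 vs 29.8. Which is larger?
29.8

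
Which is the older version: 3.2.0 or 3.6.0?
3.2.0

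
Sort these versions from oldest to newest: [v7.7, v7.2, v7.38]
[v7.2, v7.7, v7.38]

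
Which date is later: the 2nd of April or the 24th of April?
the 24th of April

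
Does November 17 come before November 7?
No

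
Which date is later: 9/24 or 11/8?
11/8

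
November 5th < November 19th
True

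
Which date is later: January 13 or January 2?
January 13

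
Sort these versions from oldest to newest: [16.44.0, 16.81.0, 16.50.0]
[16.44.0, 16.50.0, 16.81.0]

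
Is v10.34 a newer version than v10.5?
Yes. Version numbers are compared segment by segment as integers, not as decimals: minor version 34 > 5, so v10.34 > v10.5 (even though the decimal 10.34 < 10.5).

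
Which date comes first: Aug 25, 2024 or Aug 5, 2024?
Aug 5, 2024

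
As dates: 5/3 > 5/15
False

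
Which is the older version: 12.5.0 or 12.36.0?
12.5.0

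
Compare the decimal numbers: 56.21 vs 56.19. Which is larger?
56.21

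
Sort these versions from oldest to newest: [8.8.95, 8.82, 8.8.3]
[8.8.3, 8.8.95, 8.82]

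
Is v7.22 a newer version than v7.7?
Yes. Version numbers are compared segment by segment as integers, not as decimals: minor version 22 > 7, so v7.22 > v7.7 (even though the decimal 7.22 < 7.7).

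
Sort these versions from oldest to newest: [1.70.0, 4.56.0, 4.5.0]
[1.70.0, 4.5.0, 4.56.0]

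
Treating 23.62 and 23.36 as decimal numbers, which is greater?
23.62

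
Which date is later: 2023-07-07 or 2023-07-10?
2023-07-10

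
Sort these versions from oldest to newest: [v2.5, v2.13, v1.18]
[v1.18, v2.5, v2.13]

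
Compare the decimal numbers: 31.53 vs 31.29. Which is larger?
31.53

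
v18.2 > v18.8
False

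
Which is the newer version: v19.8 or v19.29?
v19.29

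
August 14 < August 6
False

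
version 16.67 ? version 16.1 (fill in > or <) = >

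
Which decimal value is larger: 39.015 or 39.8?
39.8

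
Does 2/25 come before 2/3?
No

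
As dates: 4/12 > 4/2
True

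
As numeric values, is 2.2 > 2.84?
False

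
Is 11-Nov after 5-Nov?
Yes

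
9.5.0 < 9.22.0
True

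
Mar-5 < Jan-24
False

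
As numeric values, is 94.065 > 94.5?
False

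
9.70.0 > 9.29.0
True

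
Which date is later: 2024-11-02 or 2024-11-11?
2024-11-11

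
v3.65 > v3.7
True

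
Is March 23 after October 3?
No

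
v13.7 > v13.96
False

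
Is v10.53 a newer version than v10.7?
Yes. Version numbers are compared segment by segment as integers, not as decimals: minor version 53 > 7, so v10.53 > v10.7 (even though the decimal 10.53 < 10.7).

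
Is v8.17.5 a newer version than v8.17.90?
No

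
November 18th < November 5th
False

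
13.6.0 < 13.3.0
False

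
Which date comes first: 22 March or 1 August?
22 March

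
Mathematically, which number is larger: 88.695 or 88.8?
88.8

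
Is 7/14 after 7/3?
Yes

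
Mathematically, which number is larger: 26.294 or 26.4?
26.4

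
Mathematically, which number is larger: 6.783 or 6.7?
6.783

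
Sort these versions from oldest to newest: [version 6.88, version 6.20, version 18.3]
[version 6.20, version 6.88, version 18.3]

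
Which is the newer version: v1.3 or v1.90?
v1.90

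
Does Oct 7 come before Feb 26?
No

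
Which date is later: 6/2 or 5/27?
6/2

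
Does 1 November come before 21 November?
Yes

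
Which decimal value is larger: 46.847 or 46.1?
46.847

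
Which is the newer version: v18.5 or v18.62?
v18.62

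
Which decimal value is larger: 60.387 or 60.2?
60.387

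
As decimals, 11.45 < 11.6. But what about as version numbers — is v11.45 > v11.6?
True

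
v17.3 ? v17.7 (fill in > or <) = <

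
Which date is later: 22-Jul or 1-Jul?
22-Jul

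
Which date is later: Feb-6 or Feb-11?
Feb-11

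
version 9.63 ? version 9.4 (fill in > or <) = >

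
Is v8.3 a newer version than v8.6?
No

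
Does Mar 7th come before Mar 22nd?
Yes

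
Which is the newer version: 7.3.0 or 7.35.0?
7.35.0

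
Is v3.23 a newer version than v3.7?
Yes. Version numbers are compared segment by segment as integers, not as decimals: minor version 23 > 7, so v3.23 > v3.7 (even though the decimal 3.23 < 3.7).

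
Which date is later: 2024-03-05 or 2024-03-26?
2024-03-26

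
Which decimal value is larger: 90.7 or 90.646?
90.7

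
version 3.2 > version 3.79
False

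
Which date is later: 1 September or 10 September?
10 September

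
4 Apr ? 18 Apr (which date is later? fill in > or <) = <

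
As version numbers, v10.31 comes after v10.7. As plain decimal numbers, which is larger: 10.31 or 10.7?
10.7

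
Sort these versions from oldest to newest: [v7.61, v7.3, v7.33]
[v7.3, v7.33, v7.61]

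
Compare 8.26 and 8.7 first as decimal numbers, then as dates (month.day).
As decimals: 8.26 < 8.7. As dates: 8/26 is later than 8/7 (day 26 > day 7).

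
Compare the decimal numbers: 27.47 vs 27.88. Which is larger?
27.88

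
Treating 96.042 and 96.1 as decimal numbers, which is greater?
96.1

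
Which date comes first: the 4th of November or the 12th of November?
the 4th of November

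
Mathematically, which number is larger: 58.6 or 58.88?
58.88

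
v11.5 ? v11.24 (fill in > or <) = <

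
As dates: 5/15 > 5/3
True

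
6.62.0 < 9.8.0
True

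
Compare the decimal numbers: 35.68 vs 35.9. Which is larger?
35.9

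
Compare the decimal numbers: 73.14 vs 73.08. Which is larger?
73.14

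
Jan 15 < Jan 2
False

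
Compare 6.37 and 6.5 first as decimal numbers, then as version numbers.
As decimals: 6.37 < 6.5. As versions: v6.37 > v6.5 (minor version 37 > 5).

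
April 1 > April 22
False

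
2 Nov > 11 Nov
False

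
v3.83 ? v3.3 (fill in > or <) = >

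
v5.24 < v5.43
True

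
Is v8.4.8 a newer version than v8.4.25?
No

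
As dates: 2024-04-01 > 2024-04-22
False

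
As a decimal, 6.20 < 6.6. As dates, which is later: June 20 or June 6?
June 20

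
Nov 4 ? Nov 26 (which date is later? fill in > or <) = <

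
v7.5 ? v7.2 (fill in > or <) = >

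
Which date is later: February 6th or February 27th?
February 27th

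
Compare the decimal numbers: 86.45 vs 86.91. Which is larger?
86.91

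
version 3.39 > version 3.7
True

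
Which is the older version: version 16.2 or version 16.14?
version 16.2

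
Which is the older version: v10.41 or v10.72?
v10.41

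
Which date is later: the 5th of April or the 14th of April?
the 14th of April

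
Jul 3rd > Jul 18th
False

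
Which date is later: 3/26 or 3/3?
3/26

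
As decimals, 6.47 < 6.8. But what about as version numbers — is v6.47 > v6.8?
True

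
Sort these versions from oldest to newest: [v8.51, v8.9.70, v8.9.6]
[v8.9.6, v8.9.70, v8.51]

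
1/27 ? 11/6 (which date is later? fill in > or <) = <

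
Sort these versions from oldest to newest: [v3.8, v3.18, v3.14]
[v3.8, v3.14, v3.18]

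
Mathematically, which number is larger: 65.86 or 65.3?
65.86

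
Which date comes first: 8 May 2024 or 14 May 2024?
8 May 2024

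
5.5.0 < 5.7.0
True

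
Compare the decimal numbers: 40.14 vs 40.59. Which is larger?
40.59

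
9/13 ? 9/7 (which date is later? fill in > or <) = >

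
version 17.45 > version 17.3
True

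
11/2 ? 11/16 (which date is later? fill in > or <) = <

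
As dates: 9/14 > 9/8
True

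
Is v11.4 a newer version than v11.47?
No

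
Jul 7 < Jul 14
True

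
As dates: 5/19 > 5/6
True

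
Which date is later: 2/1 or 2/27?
2/27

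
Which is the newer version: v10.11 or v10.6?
v10.11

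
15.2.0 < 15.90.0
True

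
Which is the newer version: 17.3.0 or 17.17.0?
17.17.0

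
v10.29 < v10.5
False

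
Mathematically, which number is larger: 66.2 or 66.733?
66.733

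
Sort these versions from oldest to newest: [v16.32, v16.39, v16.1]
[v16.1, v16.32, v16.39]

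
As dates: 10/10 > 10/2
True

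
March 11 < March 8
False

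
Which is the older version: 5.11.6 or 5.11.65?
5.11.6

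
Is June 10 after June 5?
Yes. Day 10 comes after day 5 in June — this is a date comparison, not a decimal one (the decimal 6.10 would be smaller than 6.5).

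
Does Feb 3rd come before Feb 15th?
Yes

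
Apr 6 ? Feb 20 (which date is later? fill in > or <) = >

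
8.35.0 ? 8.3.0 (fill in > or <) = >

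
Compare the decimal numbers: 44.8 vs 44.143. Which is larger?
44.8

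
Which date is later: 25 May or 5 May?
25 May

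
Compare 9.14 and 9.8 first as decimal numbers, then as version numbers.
As decimals: 9.14 < 9.8. As versions: v9.14 > v9.8 (minor version 14 > 8).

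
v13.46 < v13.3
False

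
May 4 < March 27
False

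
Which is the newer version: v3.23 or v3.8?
v3.23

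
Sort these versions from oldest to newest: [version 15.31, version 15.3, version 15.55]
[version 15.3, version 15.31, version 15.55]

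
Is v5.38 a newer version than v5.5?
Yes. Version numbers are compared segment by segment as integers, not as decimals: minor version 38 > 5, so v5.38 > v5.5 (even though the decimal 5.38 < 5.5).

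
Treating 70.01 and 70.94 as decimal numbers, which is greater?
70.94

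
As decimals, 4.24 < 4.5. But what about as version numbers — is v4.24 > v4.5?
True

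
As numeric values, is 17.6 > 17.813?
False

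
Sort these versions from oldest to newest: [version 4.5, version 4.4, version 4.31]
[version 4.4, version 4.5, version 4.31]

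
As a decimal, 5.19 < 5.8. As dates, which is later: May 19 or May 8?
May 19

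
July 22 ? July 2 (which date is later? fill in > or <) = >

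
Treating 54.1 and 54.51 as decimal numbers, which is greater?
54.51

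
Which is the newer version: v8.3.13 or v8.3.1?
v8.3.13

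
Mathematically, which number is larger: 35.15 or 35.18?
35.18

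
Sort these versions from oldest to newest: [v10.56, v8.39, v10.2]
[v8.39, v10.2, v10.56]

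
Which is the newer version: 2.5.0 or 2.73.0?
2.73.0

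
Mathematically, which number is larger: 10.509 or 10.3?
10.509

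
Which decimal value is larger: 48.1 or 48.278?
48.278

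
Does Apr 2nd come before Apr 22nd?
Yes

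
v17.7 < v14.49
False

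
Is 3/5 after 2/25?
Yes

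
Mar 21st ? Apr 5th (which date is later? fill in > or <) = <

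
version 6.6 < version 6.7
True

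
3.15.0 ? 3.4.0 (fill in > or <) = >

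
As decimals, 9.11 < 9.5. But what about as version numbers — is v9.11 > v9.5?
True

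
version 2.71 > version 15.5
False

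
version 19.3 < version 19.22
True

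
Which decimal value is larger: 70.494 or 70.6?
70.6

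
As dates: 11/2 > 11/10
False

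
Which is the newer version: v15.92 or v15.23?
v15.92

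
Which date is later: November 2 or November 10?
November 10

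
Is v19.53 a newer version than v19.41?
Yes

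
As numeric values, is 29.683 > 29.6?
True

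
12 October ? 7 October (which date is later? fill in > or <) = >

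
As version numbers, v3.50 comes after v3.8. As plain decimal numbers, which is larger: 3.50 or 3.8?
3.8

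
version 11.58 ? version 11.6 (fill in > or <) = >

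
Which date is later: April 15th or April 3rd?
April 15th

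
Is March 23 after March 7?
Yes. Day 23 comes after day 7 in March — this is a date comparison, not a decimal one (the decimal 3.23 would be smaller than 3.7).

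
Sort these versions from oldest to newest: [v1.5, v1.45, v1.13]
[v1.5, v1.13, v1.45]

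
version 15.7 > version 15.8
False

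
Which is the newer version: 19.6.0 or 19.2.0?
19.6.0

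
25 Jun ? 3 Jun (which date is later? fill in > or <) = >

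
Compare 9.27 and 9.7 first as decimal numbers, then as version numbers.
As decimals: 9.27 < 9.7. As versions: v9.27 > v9.7 (minor version 27 > 7).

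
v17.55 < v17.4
False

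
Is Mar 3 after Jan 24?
Yes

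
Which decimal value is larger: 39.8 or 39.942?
39.942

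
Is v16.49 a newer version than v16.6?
Yes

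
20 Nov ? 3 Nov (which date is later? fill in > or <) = >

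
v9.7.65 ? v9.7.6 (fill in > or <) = >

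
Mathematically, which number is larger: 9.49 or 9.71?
9.71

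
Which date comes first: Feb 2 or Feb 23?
Feb 2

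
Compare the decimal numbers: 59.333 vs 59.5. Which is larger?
59.5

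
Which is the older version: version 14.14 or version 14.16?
version 14.14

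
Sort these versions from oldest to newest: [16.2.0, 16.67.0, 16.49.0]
[16.2.0, 16.49.0, 16.67.0]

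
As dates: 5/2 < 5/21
True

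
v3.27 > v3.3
True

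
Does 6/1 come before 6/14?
Yes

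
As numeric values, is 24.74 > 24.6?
True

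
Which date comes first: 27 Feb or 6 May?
27 Feb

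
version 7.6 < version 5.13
False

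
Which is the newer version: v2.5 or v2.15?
v2.15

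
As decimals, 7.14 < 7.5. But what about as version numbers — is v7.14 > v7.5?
True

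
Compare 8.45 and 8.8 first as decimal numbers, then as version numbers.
As decimals: 8.45 < 8.8. As versions: v8.45 > v8.8 (minor version 45 > 8).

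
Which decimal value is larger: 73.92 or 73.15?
73.92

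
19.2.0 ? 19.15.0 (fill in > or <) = <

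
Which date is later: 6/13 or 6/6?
6/13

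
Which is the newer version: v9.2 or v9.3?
v9.3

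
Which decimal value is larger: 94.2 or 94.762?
94.762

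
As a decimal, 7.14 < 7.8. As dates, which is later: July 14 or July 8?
July 14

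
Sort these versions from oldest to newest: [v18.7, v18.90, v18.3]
[v18.3, v18.7, v18.90]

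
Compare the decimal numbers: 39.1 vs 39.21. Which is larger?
39.21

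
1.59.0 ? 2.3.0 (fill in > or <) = <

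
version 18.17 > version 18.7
True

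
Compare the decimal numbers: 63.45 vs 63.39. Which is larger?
63.45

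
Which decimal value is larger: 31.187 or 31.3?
31.3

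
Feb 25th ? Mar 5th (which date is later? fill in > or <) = <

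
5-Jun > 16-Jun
False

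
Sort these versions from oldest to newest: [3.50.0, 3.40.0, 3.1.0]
[3.1.0, 3.40.0, 3.50.0]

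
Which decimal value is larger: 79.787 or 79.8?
79.8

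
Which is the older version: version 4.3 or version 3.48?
version 3.48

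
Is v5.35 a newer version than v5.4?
Yes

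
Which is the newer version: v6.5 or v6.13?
v6.13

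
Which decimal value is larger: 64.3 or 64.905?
64.905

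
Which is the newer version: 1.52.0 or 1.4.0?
1.52.0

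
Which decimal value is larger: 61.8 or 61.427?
61.8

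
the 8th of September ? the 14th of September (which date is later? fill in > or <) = <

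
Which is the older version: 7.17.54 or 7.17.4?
7.17.4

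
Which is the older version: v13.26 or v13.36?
v13.26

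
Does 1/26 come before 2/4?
Yes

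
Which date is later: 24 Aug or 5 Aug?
24 Aug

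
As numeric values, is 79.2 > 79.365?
False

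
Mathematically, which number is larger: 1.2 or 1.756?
1.756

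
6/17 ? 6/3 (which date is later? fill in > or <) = >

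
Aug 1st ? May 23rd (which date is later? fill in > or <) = >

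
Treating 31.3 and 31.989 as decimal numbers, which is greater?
31.989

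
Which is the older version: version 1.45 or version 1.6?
version 1.6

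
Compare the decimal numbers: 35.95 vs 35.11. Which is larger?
35.95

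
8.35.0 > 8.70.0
False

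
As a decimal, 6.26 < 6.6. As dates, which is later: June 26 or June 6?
June 26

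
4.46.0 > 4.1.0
True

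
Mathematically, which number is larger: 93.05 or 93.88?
93.88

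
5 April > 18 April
False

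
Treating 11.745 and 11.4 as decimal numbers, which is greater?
11.745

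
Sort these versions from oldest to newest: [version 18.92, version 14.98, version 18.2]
[version 14.98, version 18.2, version 18.92]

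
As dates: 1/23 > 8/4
False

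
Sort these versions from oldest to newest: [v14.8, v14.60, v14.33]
[v14.8, v14.33, v14.60]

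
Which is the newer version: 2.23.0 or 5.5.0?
5.5.0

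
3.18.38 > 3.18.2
True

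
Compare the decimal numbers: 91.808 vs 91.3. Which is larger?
91.808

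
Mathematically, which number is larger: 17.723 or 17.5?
17.723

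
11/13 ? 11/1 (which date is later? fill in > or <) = >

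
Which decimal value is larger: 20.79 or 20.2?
20.79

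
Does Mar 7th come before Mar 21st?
Yes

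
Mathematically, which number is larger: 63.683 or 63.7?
63.7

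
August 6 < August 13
True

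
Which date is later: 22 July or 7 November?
7 November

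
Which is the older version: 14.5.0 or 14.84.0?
14.5.0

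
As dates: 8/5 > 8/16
False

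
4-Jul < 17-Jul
True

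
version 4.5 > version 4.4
True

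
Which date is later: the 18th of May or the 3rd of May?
the 18th of May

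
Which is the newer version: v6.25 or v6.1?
v6.25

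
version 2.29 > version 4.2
False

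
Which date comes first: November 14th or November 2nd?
November 2nd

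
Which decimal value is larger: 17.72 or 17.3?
17.72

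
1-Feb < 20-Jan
False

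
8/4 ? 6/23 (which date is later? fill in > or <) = >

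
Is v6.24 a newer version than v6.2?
Yes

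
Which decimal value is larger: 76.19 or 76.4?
76.4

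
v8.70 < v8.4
False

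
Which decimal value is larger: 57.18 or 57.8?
57.8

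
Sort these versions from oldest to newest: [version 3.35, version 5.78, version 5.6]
[version 3.35, version 5.6, version 5.78]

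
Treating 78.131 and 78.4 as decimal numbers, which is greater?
78.4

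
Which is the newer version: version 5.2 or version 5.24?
version 5.24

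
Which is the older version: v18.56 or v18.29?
v18.29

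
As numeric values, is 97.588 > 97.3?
True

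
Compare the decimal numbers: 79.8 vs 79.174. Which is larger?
79.8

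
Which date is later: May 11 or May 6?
May 11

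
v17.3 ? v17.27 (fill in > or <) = <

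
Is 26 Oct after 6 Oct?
Yes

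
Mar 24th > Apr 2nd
False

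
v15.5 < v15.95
True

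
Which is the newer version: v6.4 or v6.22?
v6.22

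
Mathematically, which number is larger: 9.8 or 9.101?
9.8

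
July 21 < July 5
False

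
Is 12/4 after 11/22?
Yes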